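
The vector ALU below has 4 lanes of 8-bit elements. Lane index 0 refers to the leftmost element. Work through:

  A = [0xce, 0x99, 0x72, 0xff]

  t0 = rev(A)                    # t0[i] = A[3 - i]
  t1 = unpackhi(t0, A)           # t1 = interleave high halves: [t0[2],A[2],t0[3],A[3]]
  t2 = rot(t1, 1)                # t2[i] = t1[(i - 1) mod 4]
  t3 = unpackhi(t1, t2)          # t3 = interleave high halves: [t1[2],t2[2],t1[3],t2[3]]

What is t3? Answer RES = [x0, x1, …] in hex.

  t0: ff 72 99 ce
  t1: 99 72 ce ff
  t2: ff 99 72 ce
  t3: ce 72 ff ce

RES = [0xce, 0x72, 0xff, 0xce]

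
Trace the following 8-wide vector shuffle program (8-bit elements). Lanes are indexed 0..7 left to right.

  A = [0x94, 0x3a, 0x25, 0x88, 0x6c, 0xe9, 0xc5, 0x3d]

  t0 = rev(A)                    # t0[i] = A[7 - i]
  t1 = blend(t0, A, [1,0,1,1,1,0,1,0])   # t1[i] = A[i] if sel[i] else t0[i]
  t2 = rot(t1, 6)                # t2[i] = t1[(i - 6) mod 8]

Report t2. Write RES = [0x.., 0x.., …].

RES = [0x25, 0x88, 0x6c, 0x25, 0xc5, 0x94, 0x94, 0xc5]

t0 = [0x3d, 0xc5, 0xe9, 0x6c, 0x88, 0x25, 0x3a, 0x94]
t1 = [0x94, 0xc5, 0x25, 0x88, 0x6c, 0x25, 0xc5, 0x94]
t2 = [0x25, 0x88, 0x6c, 0x25, 0xc5, 0x94, 0x94, 0xc5]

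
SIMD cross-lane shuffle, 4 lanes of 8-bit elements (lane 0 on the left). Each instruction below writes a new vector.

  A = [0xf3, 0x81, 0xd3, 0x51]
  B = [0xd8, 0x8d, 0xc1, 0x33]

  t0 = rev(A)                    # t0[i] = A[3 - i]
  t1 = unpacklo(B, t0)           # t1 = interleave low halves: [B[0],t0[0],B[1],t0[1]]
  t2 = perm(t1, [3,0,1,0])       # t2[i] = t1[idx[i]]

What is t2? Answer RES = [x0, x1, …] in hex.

t0 = [0x51, 0xd3, 0x81, 0xf3]
t1 = [0xd8, 0x51, 0x8d, 0xd3]
t2 = [0xd3, 0xd8, 0x51, 0xd8]

RES = [ 0xd3  0xd8  0x51  0xd8 ]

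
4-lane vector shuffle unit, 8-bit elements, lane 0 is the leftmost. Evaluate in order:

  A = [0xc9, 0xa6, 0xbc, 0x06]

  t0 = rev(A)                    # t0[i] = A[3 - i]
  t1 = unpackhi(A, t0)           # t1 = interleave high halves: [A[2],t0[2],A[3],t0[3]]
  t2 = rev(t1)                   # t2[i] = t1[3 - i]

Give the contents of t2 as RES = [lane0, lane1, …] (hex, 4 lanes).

RES = [0xc9, 0x06, 0xa6, 0xbc]

t0 = [0x06, 0xbc, 0xa6, 0xc9]
t1 = [0xbc, 0xa6, 0x06, 0xc9]
t2 = [0xc9, 0x06, 0xa6, 0xbc]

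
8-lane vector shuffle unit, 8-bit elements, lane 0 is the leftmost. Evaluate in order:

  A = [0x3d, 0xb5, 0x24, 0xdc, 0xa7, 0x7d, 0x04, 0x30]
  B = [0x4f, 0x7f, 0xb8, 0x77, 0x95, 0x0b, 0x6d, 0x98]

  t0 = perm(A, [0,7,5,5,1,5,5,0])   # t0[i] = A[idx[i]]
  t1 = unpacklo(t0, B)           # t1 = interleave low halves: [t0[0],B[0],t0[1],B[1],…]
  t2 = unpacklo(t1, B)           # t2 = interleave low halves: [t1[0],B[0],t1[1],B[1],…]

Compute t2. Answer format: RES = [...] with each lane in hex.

RES = [ 0x3d  0x4f  0x4f  0x7f  0x30  0xb8  0x7f  0x77 ]

  t0: 3d 30 7d 7d b5 7d 7d 3d
  t1: 3d 4f 30 7f 7d b8 7d 77
  t2: 3d 4f 4f 7f 30 b8 7f 77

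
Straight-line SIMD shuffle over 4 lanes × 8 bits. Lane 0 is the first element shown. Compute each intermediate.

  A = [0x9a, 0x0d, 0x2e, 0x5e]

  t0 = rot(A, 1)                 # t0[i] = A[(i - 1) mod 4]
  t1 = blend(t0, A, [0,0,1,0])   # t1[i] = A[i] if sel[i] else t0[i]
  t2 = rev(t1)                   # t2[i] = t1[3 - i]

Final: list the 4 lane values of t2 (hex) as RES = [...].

RES = [ 0x2e  0x2e  0x9a  0x5e ]

t0 = [0x5e, 0x9a, 0x0d, 0x2e]
t1 = [0x5e, 0x9a, 0x2e, 0x2e]
t2 = [0x2e, 0x2e, 0x9a, 0x5e]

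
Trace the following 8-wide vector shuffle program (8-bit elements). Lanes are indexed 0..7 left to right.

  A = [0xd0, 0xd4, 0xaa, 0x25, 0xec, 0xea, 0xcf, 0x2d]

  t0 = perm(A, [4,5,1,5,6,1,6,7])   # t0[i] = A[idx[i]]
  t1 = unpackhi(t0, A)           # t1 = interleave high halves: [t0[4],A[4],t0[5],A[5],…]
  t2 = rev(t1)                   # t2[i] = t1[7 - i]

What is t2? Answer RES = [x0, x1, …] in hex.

RES = [ 0x2d  0x2d  0xcf  0xcf  0xea  0xd4  0xec  0xcf ]

→ t0 |ec|ea|d4|ea|cf|d4|cf|2d|
→ t1 |cf|ec|d4|ea|cf|cf|2d|2d|
→ t2 |2d|2d|cf|cf|ea|d4|ec|cf|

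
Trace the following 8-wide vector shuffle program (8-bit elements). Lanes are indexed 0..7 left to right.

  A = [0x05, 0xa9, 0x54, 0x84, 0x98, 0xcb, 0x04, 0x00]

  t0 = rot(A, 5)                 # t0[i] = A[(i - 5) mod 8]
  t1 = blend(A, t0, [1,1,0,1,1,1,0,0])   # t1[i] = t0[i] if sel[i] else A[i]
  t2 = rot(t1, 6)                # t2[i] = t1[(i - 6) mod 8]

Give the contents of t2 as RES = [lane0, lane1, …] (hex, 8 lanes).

  t0: 84 98 cb 04 00 05 a9 54
  t1: 84 98 54 04 00 05 04 00
  t2: 54 04 00 05 04 00 84 98

RES = [ 0x54  0x04  0x00  0x05  0x04  0x00  0x84  0x98 ]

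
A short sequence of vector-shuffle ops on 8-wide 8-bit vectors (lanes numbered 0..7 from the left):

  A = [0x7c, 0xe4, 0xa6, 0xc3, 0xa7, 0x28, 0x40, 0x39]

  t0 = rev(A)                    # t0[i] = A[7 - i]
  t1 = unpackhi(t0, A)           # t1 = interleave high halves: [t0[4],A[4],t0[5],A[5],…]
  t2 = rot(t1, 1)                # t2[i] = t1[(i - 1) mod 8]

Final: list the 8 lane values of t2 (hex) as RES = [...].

t0 = [0x39, 0x40, 0x28, 0xa7, 0xc3, 0xa6, 0xe4, 0x7c]
t1 = [0xc3, 0xa7, 0xa6, 0x28, 0xe4, 0x40, 0x7c, 0x39]
t2 = [0x39, 0xc3, 0xa7, 0xa6, 0x28, 0xe4, 0x40, 0x7c]

RES = [ 0x39  0xc3  0xa7  0xa6  0x28  0xe4  0x40  0x7c ]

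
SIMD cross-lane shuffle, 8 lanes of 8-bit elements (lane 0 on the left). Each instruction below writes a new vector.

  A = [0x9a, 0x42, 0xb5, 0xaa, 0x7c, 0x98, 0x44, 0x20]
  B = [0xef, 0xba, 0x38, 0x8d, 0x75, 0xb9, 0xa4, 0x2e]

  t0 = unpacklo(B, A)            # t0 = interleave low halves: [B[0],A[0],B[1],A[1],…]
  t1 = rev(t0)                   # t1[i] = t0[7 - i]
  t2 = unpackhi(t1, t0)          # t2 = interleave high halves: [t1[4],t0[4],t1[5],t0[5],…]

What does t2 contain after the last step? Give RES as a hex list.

RES = [0x42, 0x38, 0xba, 0xb5, 0x9a, 0x8d, 0xef, 0xaa]

t0 = [0xef, 0x9a, 0xba, 0x42, 0x38, 0xb5, 0x8d, 0xaa]
t1 = [0xaa, 0x8d, 0xb5, 0x38, 0x42, 0xba, 0x9a, 0xef]
t2 = [0x42, 0x38, 0xba, 0xb5, 0x9a, 0x8d, 0xef, 0xaa]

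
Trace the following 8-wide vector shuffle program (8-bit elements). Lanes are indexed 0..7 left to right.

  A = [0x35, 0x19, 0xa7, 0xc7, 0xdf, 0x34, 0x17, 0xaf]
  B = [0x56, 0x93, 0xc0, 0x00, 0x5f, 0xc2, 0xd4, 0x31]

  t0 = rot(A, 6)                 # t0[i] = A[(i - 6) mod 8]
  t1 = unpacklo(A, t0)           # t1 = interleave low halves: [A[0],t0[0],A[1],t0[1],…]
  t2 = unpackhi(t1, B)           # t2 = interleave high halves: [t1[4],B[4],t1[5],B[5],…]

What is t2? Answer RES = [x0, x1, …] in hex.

RES = [ 0xa7  0x5f  0xdf  0xc2  0xc7  0xd4  0x34  0x31 ]

→ t0 |a7|c7|df|34|17|af|35|19|
→ t1 |35|a7|19|c7|a7|df|c7|34|
→ t2 |a7|5f|df|c2|c7|d4|34|31|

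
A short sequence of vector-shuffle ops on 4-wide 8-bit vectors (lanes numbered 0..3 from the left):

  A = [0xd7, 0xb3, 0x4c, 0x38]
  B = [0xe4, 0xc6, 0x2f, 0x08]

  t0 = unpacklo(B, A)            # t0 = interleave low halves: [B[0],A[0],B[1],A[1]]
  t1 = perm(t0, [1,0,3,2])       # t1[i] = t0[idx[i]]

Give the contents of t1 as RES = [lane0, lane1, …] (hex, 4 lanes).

RES = [ 0xd7  0xe4  0xb3  0xc6 ]

t0 = [0xe4, 0xd7, 0xc6, 0xb3]
t1 = [0xd7, 0xe4, 0xb3, 0xc6]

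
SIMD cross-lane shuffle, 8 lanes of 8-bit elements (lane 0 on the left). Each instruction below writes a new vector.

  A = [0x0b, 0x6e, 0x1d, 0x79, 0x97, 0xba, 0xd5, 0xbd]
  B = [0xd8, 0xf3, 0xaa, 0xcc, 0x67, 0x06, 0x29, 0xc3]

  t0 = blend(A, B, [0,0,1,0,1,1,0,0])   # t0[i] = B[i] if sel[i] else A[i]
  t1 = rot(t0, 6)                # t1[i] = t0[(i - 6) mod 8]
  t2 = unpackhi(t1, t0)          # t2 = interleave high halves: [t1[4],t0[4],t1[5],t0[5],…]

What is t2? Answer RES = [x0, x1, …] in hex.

→ t0 |0b|6e|aa|79|67|06|d5|bd|
→ t1 |aa|79|67|06|d5|bd|0b|6e|
→ t2 |d5|67|bd|06|0b|d5|6e|bd|

RES = [ 0xd5  0x67  0xbd  0x06  0x0b  0xd5  0x6e  0xbd ]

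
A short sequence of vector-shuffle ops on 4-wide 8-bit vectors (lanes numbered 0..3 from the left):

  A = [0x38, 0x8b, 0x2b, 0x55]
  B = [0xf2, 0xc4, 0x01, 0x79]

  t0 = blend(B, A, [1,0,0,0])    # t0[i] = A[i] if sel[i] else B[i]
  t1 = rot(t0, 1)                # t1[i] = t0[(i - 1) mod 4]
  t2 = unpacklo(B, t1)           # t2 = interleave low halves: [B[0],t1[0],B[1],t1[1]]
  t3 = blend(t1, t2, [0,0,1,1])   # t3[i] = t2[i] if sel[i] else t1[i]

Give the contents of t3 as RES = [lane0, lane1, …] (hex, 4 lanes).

RES = [0x79, 0x38, 0xc4, 0x38]

→ t0 |38|c4|01|79|
→ t1 |79|38|c4|01|
→ t2 |f2|79|c4|38|
→ t3 |79|38|c4|38|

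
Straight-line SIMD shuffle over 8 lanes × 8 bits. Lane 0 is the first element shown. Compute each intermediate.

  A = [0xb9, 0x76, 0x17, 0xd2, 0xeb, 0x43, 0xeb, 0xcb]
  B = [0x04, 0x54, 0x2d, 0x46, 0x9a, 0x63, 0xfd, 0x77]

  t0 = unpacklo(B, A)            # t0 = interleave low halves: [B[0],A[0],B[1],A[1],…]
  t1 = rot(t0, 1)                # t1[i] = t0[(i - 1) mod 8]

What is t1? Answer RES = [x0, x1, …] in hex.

t0 = [0x04, 0xb9, 0x54, 0x76, 0x2d, 0x17, 0x46, 0xd2]
t1 = [0xd2, 0x04, 0xb9, 0x54, 0x76, 0x2d, 0x17, 0x46]

RES = [ 0xd2  0x04  0xb9  0x54  0x76  0x2d  0x17  0x46 ]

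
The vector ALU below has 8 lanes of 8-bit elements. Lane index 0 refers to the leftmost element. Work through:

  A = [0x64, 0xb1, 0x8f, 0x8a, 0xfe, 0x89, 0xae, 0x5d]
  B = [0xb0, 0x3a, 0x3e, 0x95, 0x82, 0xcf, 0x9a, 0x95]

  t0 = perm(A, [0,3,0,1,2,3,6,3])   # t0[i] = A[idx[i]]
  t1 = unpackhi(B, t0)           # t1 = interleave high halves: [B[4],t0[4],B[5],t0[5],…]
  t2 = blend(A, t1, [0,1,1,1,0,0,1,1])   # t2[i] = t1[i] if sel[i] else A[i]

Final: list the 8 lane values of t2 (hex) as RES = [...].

RES = [ 0x64  0x8f  0xcf  0x8a  0xfe  0x89  0x95  0x8a ]

  t0: 64 8a 64 b1 8f 8a ae 8a
  t1: 82 8f cf 8a 9a ae 95 8a
  t2: 64 8f cf 8a fe 89 95 8a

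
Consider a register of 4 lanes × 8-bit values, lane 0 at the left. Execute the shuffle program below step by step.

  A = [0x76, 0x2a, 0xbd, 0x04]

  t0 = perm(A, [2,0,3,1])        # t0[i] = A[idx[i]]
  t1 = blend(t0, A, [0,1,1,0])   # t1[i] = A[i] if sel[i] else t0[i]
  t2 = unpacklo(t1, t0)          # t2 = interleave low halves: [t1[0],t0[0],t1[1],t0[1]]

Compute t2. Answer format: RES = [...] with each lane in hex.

  t0: bd 76 04 2a
  t1: bd 2a bd 2a
  t2: bd bd 2a 76

RES = [ 0xbd  0xbd  0x2a  0x76 ]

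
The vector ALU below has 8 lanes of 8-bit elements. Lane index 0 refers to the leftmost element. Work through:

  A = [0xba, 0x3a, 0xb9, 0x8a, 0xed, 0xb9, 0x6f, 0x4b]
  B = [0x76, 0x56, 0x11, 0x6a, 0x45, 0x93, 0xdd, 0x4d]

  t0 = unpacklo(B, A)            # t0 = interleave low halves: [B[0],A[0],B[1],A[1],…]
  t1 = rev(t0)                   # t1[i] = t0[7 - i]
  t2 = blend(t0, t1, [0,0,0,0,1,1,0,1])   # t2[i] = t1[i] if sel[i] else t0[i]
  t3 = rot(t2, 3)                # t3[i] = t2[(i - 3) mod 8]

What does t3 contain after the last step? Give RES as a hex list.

→ t0 |76|ba|56|3a|11|b9|6a|8a|
→ t1 |8a|6a|b9|11|3a|56|ba|76|
→ t2 |76|ba|56|3a|3a|56|6a|76|
→ t3 |56|6a|76|76|ba|56|3a|3a|

RES = [0x56, 0x6a, 0x76, 0x76, 0xba, 0x56, 0x3a, 0x3a]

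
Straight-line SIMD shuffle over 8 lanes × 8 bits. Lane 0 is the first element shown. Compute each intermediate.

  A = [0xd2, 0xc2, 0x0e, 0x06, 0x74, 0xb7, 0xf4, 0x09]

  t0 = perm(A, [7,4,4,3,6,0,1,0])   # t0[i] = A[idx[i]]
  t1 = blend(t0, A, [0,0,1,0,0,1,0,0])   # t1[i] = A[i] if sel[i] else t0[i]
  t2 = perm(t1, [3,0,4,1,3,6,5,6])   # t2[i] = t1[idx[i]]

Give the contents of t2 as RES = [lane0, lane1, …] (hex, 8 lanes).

RES = [ 0x06  0x09  0xf4  0x74  0x06  0xc2  0xb7  0xc2 ]

→ t0 |09|74|74|06|f4|d2|c2|d2|
→ t1 |09|74|0e|06|f4|b7|c2|d2|
→ t2 |06|09|f4|74|06|c2|b7|c2|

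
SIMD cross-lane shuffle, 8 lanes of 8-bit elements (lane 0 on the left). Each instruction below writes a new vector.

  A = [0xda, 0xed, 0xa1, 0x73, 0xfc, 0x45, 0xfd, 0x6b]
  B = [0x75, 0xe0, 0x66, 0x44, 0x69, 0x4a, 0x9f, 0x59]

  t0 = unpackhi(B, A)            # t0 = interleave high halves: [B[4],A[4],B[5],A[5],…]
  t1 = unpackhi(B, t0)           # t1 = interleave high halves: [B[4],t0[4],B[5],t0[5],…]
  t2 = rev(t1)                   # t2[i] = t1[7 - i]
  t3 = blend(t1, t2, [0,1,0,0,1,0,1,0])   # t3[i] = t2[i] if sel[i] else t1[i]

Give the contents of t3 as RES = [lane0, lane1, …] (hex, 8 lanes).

RES = [ 0x69  0x59  0x4a  0xfd  0xfd  0x59  0x9f  0x6b ]

  t0: 69 fc 4a 45 9f fd 59 6b
  t1: 69 9f 4a fd 9f 59 59 6b
  t2: 6b 59 59 9f fd 4a 9f 69
  t3: 69 59 4a fd fd 59 9f 6b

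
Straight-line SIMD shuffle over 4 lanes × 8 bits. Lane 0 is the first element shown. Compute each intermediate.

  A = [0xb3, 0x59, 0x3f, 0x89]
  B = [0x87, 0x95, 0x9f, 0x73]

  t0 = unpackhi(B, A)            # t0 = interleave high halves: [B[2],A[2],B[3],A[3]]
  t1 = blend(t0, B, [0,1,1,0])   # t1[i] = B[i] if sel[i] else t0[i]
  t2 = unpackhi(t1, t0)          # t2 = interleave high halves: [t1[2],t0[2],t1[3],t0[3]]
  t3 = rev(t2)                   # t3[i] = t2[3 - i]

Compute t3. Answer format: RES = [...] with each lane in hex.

t0 = [0x9f, 0x3f, 0x73, 0x89]
t1 = [0x9f, 0x95, 0x9f, 0x89]
t2 = [0x9f, 0x73, 0x89, 0x89]
t3 = [0x89, 0x89, 0x73, 0x9f]

RES = [0x89, 0x89, 0x73, 0x9f]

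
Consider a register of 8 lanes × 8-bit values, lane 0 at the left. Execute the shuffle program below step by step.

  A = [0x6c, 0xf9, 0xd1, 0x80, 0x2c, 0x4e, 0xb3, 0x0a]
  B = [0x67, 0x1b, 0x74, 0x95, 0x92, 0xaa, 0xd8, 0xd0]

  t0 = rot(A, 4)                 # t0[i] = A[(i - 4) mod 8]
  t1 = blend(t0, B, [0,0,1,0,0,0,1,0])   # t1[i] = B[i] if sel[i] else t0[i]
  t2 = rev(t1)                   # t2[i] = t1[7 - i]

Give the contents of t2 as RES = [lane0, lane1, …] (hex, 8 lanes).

  t0: 2c 4e b3 0a 6c f9 d1 80
  t1: 2c 4e 74 0a 6c f9 d8 80
  t2: 80 d8 f9 6c 0a 74 4e 2c

RES = [0x80, 0xd8, 0xf9, 0x6c, 0x0a, 0x74, 0x4e, 0x2c]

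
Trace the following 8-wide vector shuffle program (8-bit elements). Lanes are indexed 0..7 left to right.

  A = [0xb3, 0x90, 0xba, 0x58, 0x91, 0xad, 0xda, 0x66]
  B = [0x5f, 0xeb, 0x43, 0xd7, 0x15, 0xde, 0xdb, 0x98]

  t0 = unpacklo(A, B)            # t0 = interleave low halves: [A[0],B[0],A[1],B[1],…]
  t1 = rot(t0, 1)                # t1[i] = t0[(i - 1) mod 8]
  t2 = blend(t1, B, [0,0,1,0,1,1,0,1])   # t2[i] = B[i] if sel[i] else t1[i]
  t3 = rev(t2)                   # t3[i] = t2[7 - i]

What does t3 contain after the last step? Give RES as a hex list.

RES = [0x98, 0x43, 0xde, 0x15, 0x90, 0x43, 0xb3, 0xd7]

  t0: b3 5f 90 eb ba 43 58 d7
  t1: d7 b3 5f 90 eb ba 43 58
  t2: d7 b3 43 90 15 de 43 98
  t3: 98 43 de 15 90 43 b3 d7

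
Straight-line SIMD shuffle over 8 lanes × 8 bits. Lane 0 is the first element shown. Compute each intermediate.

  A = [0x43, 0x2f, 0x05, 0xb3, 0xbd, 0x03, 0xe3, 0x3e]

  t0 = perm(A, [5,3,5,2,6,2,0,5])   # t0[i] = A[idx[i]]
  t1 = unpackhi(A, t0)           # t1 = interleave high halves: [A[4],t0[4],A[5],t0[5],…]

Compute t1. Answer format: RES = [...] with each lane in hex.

RES = [ 0xbd  0xe3  0x03  0x05  0xe3  0x43  0x3e  0x03 ]

  t0: 03 b3 03 05 e3 05 43 03
  t1: bd e3 03 05 e3 43 3e 03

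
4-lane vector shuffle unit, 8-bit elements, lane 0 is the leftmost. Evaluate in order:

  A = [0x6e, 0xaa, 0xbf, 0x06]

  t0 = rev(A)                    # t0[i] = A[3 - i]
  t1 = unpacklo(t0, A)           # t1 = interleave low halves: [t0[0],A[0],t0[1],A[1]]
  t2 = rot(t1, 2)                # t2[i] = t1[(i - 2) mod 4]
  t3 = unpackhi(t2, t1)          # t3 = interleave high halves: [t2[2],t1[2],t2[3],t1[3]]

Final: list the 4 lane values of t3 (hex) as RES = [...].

  t0: 06 bf aa 6e
  t1: 06 6e bf aa
  t2: bf aa 06 6e
  t3: 06 bf 6e aa

RES = [0x06, 0xbf, 0x6e, 0xaa]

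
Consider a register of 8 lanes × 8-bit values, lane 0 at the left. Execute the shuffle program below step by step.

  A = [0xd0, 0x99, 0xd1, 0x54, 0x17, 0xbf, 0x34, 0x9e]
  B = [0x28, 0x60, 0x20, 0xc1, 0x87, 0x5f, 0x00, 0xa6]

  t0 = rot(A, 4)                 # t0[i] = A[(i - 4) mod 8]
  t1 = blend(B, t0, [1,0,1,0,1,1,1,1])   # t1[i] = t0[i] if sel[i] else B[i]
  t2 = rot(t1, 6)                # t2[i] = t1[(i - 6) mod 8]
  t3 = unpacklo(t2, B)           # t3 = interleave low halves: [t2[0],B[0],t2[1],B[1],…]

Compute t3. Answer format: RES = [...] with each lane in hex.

  t0: 17 bf 34 9e d0 99 d1 54
  t1: 17 60 34 c1 d0 99 d1 54
  t2: 34 c1 d0 99 d1 54 17 60
  t3: 34 28 c1 60 d0 20 99 c1

RES = [ 0x34  0x28  0xc1  0x60  0xd0  0x20  0x99  0xc1 ]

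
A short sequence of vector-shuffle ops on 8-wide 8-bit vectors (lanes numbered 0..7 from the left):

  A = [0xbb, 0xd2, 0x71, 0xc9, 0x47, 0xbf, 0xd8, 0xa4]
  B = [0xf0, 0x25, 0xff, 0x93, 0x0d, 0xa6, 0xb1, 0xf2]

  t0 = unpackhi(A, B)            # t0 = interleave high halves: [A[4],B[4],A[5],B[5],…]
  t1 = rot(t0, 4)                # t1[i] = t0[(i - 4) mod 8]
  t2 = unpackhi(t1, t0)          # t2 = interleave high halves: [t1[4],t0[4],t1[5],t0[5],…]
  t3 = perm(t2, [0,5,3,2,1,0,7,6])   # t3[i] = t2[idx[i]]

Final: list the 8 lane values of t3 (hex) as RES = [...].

RES = [ 0x47  0xa4  0xb1  0x0d  0xd8  0x47  0xf2  0xa6 ]

t0 = [0x47, 0x0d, 0xbf, 0xa6, 0xd8, 0xb1, 0xa4, 0xf2]
t1 = [0xd8, 0xb1, 0xa4, 0xf2, 0x47, 0x0d, 0xbf, 0xa6]
t2 = [0x47, 0xd8, 0x0d, 0xb1, 0xbf, 0xa4, 0xa6, 0xf2]
t3 = [0x47, 0xa4, 0xb1, 0x0d, 0xd8, 0x47, 0xf2, 0xa6]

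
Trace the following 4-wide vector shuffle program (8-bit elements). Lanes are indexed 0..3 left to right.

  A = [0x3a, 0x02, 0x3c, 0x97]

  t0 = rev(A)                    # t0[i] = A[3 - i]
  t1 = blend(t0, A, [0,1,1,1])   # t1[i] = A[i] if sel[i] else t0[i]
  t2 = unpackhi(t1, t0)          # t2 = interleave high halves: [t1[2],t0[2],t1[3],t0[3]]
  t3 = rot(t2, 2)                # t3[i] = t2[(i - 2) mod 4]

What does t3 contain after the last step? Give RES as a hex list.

RES = [0x97, 0x3a, 0x3c, 0x02]

t0 = [0x97, 0x3c, 0x02, 0x3a]
t1 = [0x97, 0x02, 0x3c, 0x97]
t2 = [0x3c, 0x02, 0x97, 0x3a]
t3 = [0x97, 0x3a, 0x3c, 0x02]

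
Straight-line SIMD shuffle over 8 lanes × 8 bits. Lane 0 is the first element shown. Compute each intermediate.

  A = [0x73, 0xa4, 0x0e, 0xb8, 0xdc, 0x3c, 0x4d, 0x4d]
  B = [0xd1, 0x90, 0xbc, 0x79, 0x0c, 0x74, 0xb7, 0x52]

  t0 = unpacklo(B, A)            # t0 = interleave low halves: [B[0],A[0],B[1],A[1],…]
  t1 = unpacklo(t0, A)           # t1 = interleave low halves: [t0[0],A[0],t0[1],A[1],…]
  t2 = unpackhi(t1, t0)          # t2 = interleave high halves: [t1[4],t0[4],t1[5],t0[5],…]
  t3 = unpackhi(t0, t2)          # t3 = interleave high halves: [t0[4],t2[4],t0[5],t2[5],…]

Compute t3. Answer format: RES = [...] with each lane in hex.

RES = [0xbc, 0xa4, 0x0e, 0x79, 0x79, 0xb8, 0xb8, 0xb8]

  t0: d1 73 90 a4 bc 0e 79 b8
  t1: d1 73 73 a4 90 0e a4 b8
  t2: 90 bc 0e 0e a4 79 b8 b8
  t3: bc a4 0e 79 79 b8 b8 b8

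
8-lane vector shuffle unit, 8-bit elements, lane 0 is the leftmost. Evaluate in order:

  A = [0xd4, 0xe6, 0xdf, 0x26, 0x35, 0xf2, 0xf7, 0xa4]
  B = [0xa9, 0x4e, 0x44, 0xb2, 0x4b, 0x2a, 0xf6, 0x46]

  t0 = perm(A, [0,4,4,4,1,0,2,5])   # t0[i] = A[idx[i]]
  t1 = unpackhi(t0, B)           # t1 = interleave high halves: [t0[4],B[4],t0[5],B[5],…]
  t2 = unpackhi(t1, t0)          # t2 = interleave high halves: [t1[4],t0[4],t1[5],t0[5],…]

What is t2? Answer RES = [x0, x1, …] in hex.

t0 = [0xd4, 0x35, 0x35, 0x35, 0xe6, 0xd4, 0xdf, 0xf2]
t1 = [0xe6, 0x4b, 0xd4, 0x2a, 0xdf, 0xf6, 0xf2, 0x46]
t2 = [0xdf, 0xe6, 0xf6, 0xd4, 0xf2, 0xdf, 0x46, 0xf2]

RES = [ 0xdf  0xe6  0xf6  0xd4  0xf2  0xdf  0x46  0xf2 ]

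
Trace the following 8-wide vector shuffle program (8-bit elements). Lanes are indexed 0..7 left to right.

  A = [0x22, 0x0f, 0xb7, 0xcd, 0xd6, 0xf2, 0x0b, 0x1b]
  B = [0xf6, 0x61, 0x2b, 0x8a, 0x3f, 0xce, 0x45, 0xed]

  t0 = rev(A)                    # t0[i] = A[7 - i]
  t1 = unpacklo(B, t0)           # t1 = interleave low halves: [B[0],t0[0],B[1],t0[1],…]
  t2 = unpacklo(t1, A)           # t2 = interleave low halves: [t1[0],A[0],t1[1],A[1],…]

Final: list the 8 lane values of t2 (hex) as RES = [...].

  t0: 1b 0b f2 d6 cd b7 0f 22
  t1: f6 1b 61 0b 2b f2 8a d6
  t2: f6 22 1b 0f 61 b7 0b cd

RES = [0xf6, 0x22, 0x1b, 0x0f, 0x61, 0xb7, 0x0b, 0xcd]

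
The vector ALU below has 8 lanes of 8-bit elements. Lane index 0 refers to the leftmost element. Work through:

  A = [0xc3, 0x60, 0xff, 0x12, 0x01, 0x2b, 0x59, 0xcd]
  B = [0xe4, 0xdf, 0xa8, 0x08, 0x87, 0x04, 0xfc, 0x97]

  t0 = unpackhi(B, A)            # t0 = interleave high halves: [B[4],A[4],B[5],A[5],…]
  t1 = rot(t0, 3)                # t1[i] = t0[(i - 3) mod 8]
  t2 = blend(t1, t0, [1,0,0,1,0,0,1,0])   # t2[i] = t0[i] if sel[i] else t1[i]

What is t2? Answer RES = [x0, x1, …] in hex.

t0 = [0x87, 0x01, 0x04, 0x2b, 0xfc, 0x59, 0x97, 0xcd]
t1 = [0x59, 0x97, 0xcd, 0x87, 0x01, 0x04, 0x2b, 0xfc]
t2 = [0x87, 0x97, 0xcd, 0x2b, 0x01, 0x04, 0x97, 0xfc]

RES = [ 0x87  0x97  0xcd  0x2b  0x01  0x04  0x97  0xfc ]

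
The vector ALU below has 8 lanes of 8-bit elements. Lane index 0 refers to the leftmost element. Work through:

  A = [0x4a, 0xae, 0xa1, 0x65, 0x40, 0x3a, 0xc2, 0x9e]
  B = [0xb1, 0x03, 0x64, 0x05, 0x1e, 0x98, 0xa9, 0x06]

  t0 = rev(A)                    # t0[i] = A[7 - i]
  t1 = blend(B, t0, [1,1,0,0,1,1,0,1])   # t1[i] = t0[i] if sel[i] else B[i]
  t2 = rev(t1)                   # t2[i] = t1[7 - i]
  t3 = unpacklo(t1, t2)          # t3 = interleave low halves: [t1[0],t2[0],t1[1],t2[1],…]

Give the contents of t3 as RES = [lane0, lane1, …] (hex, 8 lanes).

t0 = [0x9e, 0xc2, 0x3a, 0x40, 0x65, 0xa1, 0xae, 0x4a]
t1 = [0x9e, 0xc2, 0x64, 0x05, 0x65, 0xa1, 0xa9, 0x4a]
t2 = [0x4a, 0xa9, 0xa1, 0x65, 0x05, 0x64, 0xc2, 0x9e]
t3 = [0x9e, 0x4a, 0xc2, 0xa9, 0x64, 0xa1, 0x05, 0x65]

RES = [ 0x9e  0x4a  0xc2  0xa9  0x64  0xa1  0x05  0x65 ]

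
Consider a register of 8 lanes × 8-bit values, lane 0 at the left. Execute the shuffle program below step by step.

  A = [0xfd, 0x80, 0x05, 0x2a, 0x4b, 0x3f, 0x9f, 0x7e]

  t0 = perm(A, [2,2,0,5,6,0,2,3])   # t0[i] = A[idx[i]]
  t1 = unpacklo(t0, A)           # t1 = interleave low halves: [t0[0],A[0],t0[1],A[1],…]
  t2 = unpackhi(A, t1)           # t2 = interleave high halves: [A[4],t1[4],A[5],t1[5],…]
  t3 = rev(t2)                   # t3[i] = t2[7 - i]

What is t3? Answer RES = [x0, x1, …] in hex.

RES = [ 0x2a  0x7e  0x3f  0x9f  0x05  0x3f  0xfd  0x4b ]

→ t0 |05|05|fd|3f|9f|fd|05|2a|
→ t1 |05|fd|05|80|fd|05|3f|2a|
→ t2 |4b|fd|3f|05|9f|3f|7e|2a|
→ t3 |2a|7e|3f|9f|05|3f|fd|4b|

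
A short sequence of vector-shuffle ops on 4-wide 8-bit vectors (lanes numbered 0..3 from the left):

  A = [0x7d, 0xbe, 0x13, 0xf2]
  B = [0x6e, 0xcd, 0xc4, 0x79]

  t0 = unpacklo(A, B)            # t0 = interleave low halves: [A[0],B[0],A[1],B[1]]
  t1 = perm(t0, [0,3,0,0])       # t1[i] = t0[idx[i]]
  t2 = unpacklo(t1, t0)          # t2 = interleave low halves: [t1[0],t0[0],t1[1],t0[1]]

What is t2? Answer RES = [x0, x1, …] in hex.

t0 = [0x7d, 0x6e, 0xbe, 0xcd]
t1 = [0x7d, 0xcd, 0x7d, 0x7d]
t2 = [0x7d, 0x7d, 0xcd, 0x6e]

RES = [0x7d, 0x7d, 0xcd, 0x6e]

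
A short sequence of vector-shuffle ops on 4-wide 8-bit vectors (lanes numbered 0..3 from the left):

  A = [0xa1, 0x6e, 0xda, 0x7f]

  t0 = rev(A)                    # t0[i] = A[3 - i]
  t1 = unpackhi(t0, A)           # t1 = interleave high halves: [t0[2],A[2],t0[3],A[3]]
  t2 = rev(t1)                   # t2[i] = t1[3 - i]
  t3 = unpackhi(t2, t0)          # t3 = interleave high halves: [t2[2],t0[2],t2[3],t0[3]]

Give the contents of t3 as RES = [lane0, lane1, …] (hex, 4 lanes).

→ t0 |7f|da|6e|a1|
→ t1 |6e|da|a1|7f|
→ t2 |7f|a1|da|6e|
→ t3 |da|6e|6e|a1|

RES = [0xda, 0x6e, 0x6e, 0xa1]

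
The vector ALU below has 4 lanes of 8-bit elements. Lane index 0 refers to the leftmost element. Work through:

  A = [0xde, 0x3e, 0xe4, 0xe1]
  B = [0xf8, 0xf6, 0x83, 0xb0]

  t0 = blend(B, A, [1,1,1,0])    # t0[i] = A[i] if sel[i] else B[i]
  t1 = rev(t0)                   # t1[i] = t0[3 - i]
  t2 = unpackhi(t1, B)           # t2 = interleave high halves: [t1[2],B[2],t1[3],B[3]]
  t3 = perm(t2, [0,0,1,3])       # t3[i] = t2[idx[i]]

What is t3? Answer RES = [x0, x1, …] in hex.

  t0: de 3e e4 b0
  t1: b0 e4 3e de
  t2: 3e 83 de b0
  t3: 3e 3e 83 b0

RES = [0x3e, 0x3e, 0x83, 0xb0]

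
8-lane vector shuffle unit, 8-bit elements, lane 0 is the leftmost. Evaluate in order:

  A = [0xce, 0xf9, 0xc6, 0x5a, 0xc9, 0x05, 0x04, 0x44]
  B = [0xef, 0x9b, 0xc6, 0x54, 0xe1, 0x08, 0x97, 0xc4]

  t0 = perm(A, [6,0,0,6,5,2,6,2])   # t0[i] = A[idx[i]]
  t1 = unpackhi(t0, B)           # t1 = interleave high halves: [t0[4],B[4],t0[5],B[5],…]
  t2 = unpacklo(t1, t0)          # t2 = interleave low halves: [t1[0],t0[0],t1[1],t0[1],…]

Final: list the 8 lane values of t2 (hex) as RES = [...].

→ t0 |04|ce|ce|04|05|c6|04|c6|
→ t1 |05|e1|c6|08|04|97|c6|c4|
→ t2 |05|04|e1|ce|c6|ce|08|04|

RES = [ 0x05  0x04  0xe1  0xce  0xc6  0xce  0x08  0x04 ]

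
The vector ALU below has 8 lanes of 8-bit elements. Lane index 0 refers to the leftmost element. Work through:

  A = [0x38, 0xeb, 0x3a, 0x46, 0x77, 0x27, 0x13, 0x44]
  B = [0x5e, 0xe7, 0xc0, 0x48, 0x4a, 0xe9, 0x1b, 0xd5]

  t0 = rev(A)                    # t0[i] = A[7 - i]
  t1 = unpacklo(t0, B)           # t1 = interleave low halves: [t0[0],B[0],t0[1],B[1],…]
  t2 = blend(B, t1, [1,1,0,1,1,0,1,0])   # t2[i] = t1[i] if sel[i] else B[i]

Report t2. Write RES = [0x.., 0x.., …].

RES = [ 0x44  0x5e  0xc0  0xe7  0x27  0xe9  0x77  0xd5 ]

  t0: 44 13 27 77 46 3a eb 38
  t1: 44 5e 13 e7 27 c0 77 48
  t2: 44 5e c0 e7 27 e9 77 d5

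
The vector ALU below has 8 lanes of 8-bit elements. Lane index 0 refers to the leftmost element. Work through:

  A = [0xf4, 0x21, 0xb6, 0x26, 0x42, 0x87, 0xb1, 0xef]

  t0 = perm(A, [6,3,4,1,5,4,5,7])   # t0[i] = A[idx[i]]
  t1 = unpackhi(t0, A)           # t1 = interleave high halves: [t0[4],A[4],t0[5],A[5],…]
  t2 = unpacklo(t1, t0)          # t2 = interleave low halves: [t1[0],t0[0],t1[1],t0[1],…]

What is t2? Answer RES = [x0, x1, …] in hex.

RES = [0x87, 0xb1, 0x42, 0x26, 0x42, 0x42, 0x87, 0x21]

→ t0 |b1|26|42|21|87|42|87|ef|
→ t1 |87|42|42|87|87|b1|ef|ef|
→ t2 |87|b1|42|26|42|42|87|21|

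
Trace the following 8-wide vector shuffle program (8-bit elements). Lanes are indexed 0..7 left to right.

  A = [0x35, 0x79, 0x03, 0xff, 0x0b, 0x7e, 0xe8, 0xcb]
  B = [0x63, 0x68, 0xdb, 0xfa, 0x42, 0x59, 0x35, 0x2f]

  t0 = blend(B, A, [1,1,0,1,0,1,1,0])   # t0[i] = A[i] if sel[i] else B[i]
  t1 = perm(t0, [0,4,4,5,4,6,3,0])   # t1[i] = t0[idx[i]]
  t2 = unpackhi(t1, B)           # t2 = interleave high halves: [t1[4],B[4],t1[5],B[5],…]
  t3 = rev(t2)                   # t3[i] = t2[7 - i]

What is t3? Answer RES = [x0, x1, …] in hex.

t0 = [0x35, 0x79, 0xdb, 0xff, 0x42, 0x7e, 0xe8, 0x2f]
t1 = [0x35, 0x42, 0x42, 0x7e, 0x42, 0xe8, 0xff, 0x35]
t2 = [0x42, 0x42, 0xe8, 0x59, 0xff, 0x35, 0x35, 0x2f]
t3 = [0x2f, 0x35, 0x35, 0xff, 0x59, 0xe8, 0x42, 0x42]

RES = [ 0x2f  0x35  0x35  0xff  0x59  0xe8  0x42  0x42 ]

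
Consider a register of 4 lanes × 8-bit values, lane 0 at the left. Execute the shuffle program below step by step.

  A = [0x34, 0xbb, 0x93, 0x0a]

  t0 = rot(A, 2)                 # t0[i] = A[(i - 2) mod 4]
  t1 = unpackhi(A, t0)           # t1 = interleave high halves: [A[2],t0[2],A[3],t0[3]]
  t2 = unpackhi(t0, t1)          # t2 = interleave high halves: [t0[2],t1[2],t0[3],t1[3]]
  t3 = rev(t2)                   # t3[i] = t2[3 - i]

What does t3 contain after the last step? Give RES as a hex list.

t0 = [0x93, 0x0a, 0x34, 0xbb]
t1 = [0x93, 0x34, 0x0a, 0xbb]
t2 = [0x34, 0x0a, 0xbb, 0xbb]
t3 = [0xbb, 0xbb, 0x0a, 0x34]

RES = [0xbb, 0xbb, 0x0a, 0x34]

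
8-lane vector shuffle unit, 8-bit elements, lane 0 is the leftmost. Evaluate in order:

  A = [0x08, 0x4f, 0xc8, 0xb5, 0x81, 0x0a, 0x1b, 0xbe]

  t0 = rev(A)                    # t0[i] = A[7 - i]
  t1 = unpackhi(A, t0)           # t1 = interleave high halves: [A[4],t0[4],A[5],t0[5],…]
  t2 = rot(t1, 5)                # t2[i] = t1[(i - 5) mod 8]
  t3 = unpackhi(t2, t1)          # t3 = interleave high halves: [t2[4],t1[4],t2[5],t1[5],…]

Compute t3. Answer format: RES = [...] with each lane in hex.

RES = [ 0x08  0x1b  0x81  0x4f  0xb5  0xbe  0x0a  0x08 ]

t0 = [0xbe, 0x1b, 0x0a, 0x81, 0xb5, 0xc8, 0x4f, 0x08]
t1 = [0x81, 0xb5, 0x0a, 0xc8, 0x1b, 0x4f, 0xbe, 0x08]
t2 = [0xc8, 0x1b, 0x4f, 0xbe, 0x08, 0x81, 0xb5, 0x0a]
t3 = [0x08, 0x1b, 0x81, 0x4f, 0xb5, 0xbe, 0x0a, 0x08]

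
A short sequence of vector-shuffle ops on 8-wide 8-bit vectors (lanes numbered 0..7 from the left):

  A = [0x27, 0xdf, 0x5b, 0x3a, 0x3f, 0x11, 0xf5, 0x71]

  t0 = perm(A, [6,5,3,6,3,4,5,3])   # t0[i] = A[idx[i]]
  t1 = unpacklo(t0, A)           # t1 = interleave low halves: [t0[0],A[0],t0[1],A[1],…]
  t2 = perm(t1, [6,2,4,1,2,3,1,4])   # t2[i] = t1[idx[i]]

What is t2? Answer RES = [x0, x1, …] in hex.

RES = [ 0xf5  0x11  0x3a  0x27  0x11  0xdf  0x27  0x3a ]

t0 = [0xf5, 0x11, 0x3a, 0xf5, 0x3a, 0x3f, 0x11, 0x3a]
t1 = [0xf5, 0x27, 0x11, 0xdf, 0x3a, 0x5b, 0xf5, 0x3a]
t2 = [0xf5, 0x11, 0x3a, 0x27, 0x11, 0xdf, 0x27, 0x3a]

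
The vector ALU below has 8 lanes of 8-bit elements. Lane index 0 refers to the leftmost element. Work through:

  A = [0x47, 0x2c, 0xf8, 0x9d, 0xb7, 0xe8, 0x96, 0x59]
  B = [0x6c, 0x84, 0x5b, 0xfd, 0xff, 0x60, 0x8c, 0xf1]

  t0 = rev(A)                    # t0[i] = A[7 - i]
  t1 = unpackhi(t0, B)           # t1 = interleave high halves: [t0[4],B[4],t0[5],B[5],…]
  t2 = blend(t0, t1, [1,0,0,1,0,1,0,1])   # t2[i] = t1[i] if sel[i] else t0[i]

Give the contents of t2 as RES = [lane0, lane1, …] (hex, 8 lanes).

t0 = [0x59, 0x96, 0xe8, 0xb7, 0x9d, 0xf8, 0x2c, 0x47]
t1 = [0x9d, 0xff, 0xf8, 0x60, 0x2c, 0x8c, 0x47, 0xf1]
t2 = [0x9d, 0x96, 0xe8, 0x60, 0x9d, 0x8c, 0x2c, 0xf1]

RES = [0x9d, 0x96, 0xe8, 0x60, 0x9d, 0x8c, 0x2c, 0xf1]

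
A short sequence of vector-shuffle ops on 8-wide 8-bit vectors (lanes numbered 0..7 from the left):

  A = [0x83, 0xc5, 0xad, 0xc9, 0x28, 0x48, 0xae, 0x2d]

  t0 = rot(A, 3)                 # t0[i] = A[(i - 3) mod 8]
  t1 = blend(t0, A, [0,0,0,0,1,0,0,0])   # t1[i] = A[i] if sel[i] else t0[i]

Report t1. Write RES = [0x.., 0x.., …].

RES = [0x48, 0xae, 0x2d, 0x83, 0x28, 0xad, 0xc9, 0x28]

  t0: 48 ae 2d 83 c5 ad c9 28
  t1: 48 ae 2d 83 28 ad c9 28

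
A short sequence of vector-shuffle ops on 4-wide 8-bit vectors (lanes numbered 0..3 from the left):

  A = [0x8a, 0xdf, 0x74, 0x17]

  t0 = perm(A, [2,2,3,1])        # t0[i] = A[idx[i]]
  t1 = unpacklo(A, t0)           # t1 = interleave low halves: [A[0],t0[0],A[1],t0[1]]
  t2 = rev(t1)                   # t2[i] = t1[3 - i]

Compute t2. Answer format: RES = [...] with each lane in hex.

→ t0 |74|74|17|df|
→ t1 |8a|74|df|74|
→ t2 |74|df|74|8a|

RES = [ 0x74  0xdf  0x74  0x8a ]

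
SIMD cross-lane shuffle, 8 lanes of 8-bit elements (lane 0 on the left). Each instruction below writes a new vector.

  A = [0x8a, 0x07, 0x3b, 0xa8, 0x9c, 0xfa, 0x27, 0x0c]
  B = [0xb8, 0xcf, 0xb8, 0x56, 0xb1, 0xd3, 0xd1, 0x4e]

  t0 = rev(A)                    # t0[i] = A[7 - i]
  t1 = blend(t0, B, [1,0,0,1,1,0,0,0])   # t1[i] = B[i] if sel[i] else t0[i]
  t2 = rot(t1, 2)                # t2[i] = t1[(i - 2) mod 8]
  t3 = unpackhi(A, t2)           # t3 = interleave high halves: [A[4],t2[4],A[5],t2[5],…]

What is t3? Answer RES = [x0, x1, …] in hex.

RES = [ 0x9c  0xfa  0xfa  0x56  0x27  0xb1  0x0c  0x3b ]

t0 = [0x0c, 0x27, 0xfa, 0x9c, 0xa8, 0x3b, 0x07, 0x8a]
t1 = [0xb8, 0x27, 0xfa, 0x56, 0xb1, 0x3b, 0x07, 0x8a]
t2 = [0x07, 0x8a, 0xb8, 0x27, 0xfa, 0x56, 0xb1, 0x3b]
t3 = [0x9c, 0xfa, 0xfa, 0x56, 0x27, 0xb1, 0x0c, 0x3b]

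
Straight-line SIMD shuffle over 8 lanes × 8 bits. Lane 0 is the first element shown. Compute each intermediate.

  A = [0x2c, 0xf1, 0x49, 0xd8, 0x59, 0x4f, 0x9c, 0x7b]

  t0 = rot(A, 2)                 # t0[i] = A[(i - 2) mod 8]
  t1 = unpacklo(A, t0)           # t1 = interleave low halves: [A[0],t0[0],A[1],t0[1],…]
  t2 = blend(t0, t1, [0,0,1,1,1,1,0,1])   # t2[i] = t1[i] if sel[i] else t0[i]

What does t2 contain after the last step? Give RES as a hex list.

RES = [0x9c, 0x7b, 0xf1, 0x7b, 0x49, 0x2c, 0x59, 0xf1]

t0 = [0x9c, 0x7b, 0x2c, 0xf1, 0x49, 0xd8, 0x59, 0x4f]
t1 = [0x2c, 0x9c, 0xf1, 0x7b, 0x49, 0x2c, 0xd8, 0xf1]
t2 = [0x9c, 0x7b, 0xf1, 0x7b, 0x49, 0x2c, 0x59, 0xf1]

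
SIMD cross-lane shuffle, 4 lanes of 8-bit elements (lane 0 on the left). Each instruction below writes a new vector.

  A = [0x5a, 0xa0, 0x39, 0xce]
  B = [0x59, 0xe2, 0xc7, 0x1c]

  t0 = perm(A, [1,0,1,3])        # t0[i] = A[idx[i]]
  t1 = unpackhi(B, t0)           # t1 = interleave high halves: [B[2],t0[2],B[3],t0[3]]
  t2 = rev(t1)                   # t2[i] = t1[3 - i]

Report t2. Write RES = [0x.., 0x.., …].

RES = [0xce, 0x1c, 0xa0, 0xc7]

t0 = [0xa0, 0x5a, 0xa0, 0xce]
t1 = [0xc7, 0xa0, 0x1c, 0xce]
t2 = [0xce, 0x1c, 0xa0, 0xc7]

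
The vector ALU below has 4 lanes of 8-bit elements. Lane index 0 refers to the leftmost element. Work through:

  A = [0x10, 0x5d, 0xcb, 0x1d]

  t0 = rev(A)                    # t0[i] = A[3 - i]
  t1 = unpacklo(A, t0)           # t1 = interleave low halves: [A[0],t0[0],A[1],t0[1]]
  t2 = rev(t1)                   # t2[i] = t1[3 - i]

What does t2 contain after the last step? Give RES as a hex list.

→ t0 |1d|cb|5d|10|
→ t1 |10|1d|5d|cb|
→ t2 |cb|5d|1d|10|

RES = [ 0xcb  0x5d  0x1d  0x10 ]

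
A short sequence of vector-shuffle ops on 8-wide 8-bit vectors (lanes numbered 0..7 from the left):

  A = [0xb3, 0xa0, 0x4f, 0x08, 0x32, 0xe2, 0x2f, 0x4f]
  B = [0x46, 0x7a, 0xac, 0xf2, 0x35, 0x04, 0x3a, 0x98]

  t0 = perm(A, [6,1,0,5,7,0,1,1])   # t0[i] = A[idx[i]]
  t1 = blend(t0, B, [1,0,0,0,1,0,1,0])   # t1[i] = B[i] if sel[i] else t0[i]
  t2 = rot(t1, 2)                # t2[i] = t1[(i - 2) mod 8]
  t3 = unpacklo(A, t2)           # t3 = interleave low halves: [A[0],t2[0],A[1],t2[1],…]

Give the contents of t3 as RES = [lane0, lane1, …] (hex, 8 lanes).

RES = [0xb3, 0x3a, 0xa0, 0xa0, 0x4f, 0x46, 0x08, 0xa0]

→ t0 |2f|a0|b3|e2|4f|b3|a0|a0|
→ t1 |46|a0|b3|e2|35|b3|3a|a0|
→ t2 |3a|a0|46|a0|b3|e2|35|b3|
→ t3 |b3|3a|a0|a0|4f|46|08|a0|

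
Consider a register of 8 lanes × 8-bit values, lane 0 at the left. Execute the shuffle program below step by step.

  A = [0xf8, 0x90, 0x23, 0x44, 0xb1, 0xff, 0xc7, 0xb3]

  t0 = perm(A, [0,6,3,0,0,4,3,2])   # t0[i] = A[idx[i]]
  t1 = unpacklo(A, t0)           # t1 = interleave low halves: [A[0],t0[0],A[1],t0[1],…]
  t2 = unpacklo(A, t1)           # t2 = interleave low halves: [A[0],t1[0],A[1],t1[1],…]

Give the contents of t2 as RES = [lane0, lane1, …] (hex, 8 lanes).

RES = [ 0xf8  0xf8  0x90  0xf8  0x23  0x90  0x44  0xc7 ]

  t0: f8 c7 44 f8 f8 b1 44 23
  t1: f8 f8 90 c7 23 44 44 f8
  t2: f8 f8 90 f8 23 90 44 c7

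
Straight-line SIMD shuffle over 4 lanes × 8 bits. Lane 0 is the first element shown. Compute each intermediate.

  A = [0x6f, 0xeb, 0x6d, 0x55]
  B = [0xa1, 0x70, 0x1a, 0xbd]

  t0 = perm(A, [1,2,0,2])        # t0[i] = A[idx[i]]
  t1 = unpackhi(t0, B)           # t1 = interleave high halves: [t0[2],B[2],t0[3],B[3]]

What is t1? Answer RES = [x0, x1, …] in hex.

t0 = [0xeb, 0x6d, 0x6f, 0x6d]
t1 = [0x6f, 0x1a, 0x6d, 0xbd]

RES = [0x6f, 0x1a, 0x6d, 0xbd]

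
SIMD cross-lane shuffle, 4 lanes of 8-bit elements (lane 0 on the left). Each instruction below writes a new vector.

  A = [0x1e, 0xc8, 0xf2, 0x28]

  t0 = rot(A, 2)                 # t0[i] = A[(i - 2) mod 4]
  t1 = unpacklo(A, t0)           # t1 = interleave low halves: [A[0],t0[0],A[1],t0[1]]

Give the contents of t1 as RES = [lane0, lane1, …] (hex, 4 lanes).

t0 = [0xf2, 0x28, 0x1e, 0xc8]
t1 = [0x1e, 0xf2, 0xc8, 0x28]

RES = [ 0x1e  0xf2  0xc8  0x28 ]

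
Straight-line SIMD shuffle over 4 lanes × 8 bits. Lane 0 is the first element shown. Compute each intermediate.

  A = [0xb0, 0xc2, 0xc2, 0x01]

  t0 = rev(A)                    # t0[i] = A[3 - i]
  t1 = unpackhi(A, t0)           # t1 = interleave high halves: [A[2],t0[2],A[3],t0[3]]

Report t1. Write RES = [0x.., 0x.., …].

  t0: 01 c2 c2 b0
  t1: c2 c2 01 b0

RES = [0xc2, 0xc2, 0x01, 0xb0]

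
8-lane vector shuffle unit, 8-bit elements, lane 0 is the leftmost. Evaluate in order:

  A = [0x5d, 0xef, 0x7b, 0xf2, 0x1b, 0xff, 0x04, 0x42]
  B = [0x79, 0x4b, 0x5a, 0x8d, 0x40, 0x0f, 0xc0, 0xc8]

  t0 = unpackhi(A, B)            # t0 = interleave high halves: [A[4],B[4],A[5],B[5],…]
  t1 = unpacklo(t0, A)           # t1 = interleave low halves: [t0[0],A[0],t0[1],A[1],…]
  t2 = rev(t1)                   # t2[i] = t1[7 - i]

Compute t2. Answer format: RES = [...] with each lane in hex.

t0 = [0x1b, 0x40, 0xff, 0x0f, 0x04, 0xc0, 0x42, 0xc8]
t1 = [0x1b, 0x5d, 0x40, 0xef, 0xff, 0x7b, 0x0f, 0xf2]
t2 = [0xf2, 0x0f, 0x7b, 0xff, 0xef, 0x40, 0x5d, 0x1b]

RES = [0xf2, 0x0f, 0x7b, 0xff, 0xef, 0x40, 0x5d, 0x1b]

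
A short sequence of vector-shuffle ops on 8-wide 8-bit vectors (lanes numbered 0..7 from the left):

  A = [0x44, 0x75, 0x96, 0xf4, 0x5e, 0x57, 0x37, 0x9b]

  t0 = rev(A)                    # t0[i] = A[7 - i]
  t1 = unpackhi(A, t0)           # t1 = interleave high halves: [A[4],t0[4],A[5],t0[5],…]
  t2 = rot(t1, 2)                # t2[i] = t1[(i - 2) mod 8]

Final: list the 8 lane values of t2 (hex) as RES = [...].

→ t0 |9b|37|57|5e|f4|96|75|44|
→ t1 |5e|f4|57|96|37|75|9b|44|
→ t2 |9b|44|5e|f4|57|96|37|75|

RES = [ 0x9b  0x44  0x5e  0xf4  0x57  0x96  0x37  0x75 ]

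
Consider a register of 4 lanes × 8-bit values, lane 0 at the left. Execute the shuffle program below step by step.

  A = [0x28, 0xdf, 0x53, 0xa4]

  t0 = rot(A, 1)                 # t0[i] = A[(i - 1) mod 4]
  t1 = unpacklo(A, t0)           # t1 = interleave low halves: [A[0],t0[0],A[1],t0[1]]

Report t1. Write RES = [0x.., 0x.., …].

t0 = [0xa4, 0x28, 0xdf, 0x53]
t1 = [0x28, 0xa4, 0xdf, 0x28]

RES = [0x28, 0xa4, 0xdf, 0x28]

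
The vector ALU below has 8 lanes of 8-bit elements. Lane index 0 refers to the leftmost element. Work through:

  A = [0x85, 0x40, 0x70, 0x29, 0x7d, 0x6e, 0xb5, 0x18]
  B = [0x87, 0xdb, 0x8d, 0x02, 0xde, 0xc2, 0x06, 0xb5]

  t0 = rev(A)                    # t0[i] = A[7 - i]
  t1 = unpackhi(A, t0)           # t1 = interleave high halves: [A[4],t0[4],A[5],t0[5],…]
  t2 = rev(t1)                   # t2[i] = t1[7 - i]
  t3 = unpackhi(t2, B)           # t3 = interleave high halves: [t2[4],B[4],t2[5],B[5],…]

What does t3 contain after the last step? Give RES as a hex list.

→ t0 |18|b5|6e|7d|29|70|40|85|
→ t1 |7d|29|6e|70|b5|40|18|85|
→ t2 |85|18|40|b5|70|6e|29|7d|
→ t3 |70|de|6e|c2|29|06|7d|b5|

RES = [ 0x70  0xde  0x6e  0xc2  0x29  0x06  0x7d  0xb5 ]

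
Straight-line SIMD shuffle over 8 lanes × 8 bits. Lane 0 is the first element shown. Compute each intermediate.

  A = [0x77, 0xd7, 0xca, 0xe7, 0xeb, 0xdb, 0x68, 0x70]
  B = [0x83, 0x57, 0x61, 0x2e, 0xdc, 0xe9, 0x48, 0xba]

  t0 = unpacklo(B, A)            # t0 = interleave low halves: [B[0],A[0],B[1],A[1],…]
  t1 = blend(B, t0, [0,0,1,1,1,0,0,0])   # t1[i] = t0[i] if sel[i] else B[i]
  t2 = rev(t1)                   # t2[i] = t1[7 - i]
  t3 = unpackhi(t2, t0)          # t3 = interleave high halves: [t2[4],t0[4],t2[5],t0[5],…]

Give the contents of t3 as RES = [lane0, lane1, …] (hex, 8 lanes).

  t0: 83 77 57 d7 61 ca 2e e7
  t1: 83 57 57 d7 61 e9 48 ba
  t2: ba 48 e9 61 d7 57 57 83
  t3: d7 61 57 ca 57 2e 83 e7

RES = [ 0xd7  0x61  0x57  0xca  0x57  0x2e  0x83  0xe7 ]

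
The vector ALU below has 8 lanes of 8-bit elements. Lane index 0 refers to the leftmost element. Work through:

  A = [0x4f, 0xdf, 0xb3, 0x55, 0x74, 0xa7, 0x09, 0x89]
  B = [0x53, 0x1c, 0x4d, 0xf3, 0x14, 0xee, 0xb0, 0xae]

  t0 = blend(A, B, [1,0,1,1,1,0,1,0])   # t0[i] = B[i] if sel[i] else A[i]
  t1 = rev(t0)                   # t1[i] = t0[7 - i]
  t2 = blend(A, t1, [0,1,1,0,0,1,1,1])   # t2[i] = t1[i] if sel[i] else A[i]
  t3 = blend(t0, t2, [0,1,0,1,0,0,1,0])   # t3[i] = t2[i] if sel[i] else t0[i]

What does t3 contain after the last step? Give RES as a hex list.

RES = [ 0x53  0xb0  0x4d  0x55  0x14  0xa7  0xdf  0x89 ]

→ t0 |53|df|4d|f3|14|a7|b0|89|
→ t1 |89|b0|a7|14|f3|4d|df|53|
→ t2 |4f|b0|a7|55|74|4d|df|53|
→ t3 |53|b0|4d|55|14|a7|df|89|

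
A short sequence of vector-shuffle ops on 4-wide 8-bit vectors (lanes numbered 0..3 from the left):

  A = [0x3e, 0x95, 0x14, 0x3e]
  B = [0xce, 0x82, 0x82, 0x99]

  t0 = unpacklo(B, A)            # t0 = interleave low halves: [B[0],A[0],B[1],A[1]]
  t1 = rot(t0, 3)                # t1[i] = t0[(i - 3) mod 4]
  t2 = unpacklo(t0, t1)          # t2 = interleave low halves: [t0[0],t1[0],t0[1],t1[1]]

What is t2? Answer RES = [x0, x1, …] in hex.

RES = [ 0xce  0x3e  0x3e  0x82 ]

  t0: ce 3e 82 95
  t1: 3e 82 95 ce
  t2: ce 3e 3e 82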